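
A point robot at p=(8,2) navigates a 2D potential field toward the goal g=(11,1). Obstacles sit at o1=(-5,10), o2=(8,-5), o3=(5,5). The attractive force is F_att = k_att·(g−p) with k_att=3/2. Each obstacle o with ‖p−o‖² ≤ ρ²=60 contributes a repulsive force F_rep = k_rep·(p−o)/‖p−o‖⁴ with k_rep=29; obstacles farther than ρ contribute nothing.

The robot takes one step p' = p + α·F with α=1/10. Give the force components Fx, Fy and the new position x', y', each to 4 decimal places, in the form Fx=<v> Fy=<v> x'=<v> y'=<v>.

F_att = 3/2·(g−p) = 3/2·(3,-1) = (4.5000,-1.5000)
o1: d²=233 > ρ²=60 → inactive
o2: d²=49 ≤ ρ²=60; F_rep = 29·(0,7)/49² = (0.0000,0.0845)
o3: d²=18 ≤ ρ²=60; F_rep = 29·(3,-3)/18² = (0.2685,-0.2685)
F = F_att + ΣF_rep = (4.7685,-1.6840)
p' = p + 1/10·F = (8.4769,1.8316)

Fx=4.7685 Fy=-1.6840 x'=8.4769 y'=1.8316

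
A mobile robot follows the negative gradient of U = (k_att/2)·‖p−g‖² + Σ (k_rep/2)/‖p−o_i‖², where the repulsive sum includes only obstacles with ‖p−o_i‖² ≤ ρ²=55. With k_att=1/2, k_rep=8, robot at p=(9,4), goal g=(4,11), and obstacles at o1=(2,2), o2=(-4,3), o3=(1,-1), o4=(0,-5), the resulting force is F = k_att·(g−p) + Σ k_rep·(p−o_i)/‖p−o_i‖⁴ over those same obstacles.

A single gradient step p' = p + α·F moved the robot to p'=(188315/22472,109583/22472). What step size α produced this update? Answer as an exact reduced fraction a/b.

F_att = 1/2·(g−p) = 1/2·(-5,7) = (-2.5000,3.5000)
o1: d²=53 ≤ ρ²=55; F_rep = 8·(7,2)/53² = (0.0199,0.0057)
o2: d²=170 > ρ²=55 → inactive
o3: d²=89 > ρ²=55 → inactive
o4: d²=162 > ρ²=55 → inactive
F = F_att + ΣF_rep = (-2.4801,3.5057)
Δp = p'−p = (-0.6200,0.8764); α = Δx/Fx = (-13933/22472) / (-13933/5618) = 1/4
check: Δy/Fy = (19695/22472) / (19695/5618) = 1/4 ✓

α = 1/4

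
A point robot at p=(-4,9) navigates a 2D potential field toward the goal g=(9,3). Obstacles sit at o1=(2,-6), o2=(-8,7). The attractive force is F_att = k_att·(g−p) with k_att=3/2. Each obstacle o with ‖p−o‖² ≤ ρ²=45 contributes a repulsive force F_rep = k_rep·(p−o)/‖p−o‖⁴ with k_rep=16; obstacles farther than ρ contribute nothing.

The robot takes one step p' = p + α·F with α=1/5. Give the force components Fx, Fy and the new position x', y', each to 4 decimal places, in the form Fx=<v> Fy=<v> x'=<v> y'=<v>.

Fx=19.6600 Fy=-8.9200 x'=-0.0680 y'=7.2160

F_att = 3/2·(g−p) = 3/2·(13,-6) = (19.5000,-9.0000)
o1: d²=261 > ρ²=45 → inactive
o2: d²=20 ≤ ρ²=45; F_rep = 16·(4,2)/20² = (0.1600,0.0800)
F = F_att + ΣF_rep = (19.6600,-8.9200)
p' = p + 1/5·F = (-0.0680,7.2160)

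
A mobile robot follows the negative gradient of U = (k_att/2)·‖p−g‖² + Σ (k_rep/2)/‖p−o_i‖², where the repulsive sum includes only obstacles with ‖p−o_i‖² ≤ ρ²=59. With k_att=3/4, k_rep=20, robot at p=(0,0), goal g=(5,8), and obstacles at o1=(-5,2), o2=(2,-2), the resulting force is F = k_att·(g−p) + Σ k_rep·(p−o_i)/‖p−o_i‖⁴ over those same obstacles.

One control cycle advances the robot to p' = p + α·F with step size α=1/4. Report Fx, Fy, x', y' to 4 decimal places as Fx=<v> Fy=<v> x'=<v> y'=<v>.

Fx=3.2439 Fy=6.5774 x'=0.8110 y'=1.6444

F_att = 3/4·(g−p) = 3/4·(5,8) = (3.7500,6.0000)
o1: d²=29 ≤ ρ²=59; F_rep = 20·(5,-2)/29² = (0.1189,-0.0476)
o2: d²=8 ≤ ρ²=59; F_rep = 20·(-2,2)/8² = (-0.6250,0.6250)
F = F_att + ΣF_rep = (3.2439,6.5774)
p' = p + 1/4·F = (0.8110,1.6444)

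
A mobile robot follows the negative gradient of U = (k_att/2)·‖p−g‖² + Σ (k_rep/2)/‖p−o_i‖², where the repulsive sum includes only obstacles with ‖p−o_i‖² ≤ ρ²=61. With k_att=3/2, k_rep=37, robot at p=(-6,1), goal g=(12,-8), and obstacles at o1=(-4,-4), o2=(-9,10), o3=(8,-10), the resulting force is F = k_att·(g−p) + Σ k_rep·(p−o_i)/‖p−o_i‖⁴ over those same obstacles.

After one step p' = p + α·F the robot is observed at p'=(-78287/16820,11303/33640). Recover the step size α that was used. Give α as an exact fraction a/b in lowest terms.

α = 1/20

F_att = 3/2·(g−p) = 3/2·(18,-9) = (27.0000,-13.5000)
o1: d²=29 ≤ ρ²=61; F_rep = 37·(-2,5)/29² = (-0.0880,0.2200)
o2: d²=90 > ρ²=61 → inactive
o3: d²=317 > ρ²=61 → inactive
F = F_att + ΣF_rep = (26.9120,-13.2800)
Δp = p'−p = (1.3456,-0.6640); α = Δx/Fx = (22633/16820) / (22633/841) = 1/20
check: Δy/Fy = (-22337/33640) / (-22337/1682) = 1/20 ✓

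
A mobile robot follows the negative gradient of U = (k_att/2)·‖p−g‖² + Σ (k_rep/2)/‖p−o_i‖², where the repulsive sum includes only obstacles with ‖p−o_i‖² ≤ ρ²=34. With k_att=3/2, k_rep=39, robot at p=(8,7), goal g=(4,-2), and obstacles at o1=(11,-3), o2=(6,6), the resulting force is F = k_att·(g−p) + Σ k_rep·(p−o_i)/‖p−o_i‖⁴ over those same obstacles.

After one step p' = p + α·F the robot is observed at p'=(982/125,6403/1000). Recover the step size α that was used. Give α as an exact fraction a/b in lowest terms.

α = 1/20

F_att = 3/2·(g−p) = 3/2·(-4,-9) = (-6.0000,-13.5000)
o1: d²=109 > ρ²=34 → inactive
o2: d²=5 ≤ ρ²=34; F_rep = 39·(2,1)/5² = (3.1200,1.5600)
F = F_att + ΣF_rep = (-2.8800,-11.9400)
Δp = p'−p = (-0.1440,-0.5970); α = Δx/Fx = (-18/125) / (-72/25) = 1/20
check: Δy/Fy = (-597/1000) / (-597/50) = 1/20 ✓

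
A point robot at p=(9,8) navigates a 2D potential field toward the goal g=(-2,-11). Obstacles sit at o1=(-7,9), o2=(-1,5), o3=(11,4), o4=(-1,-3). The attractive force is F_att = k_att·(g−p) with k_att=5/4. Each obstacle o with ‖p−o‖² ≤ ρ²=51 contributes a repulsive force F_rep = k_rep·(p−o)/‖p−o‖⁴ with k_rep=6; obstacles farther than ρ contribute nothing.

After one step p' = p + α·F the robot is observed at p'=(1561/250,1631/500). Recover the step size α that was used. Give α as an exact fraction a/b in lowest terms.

α = 1/5

F_att = 5/4·(g−p) = 5/4·(-11,-19) = (-13.7500,-23.7500)
o1: d²=257 > ρ²=51 → inactive
o2: d²=109 > ρ²=51 → inactive
o3: d²=20 ≤ ρ²=51; F_rep = 6·(-2,4)/20² = (-0.0300,0.0600)
o4: d²=221 > ρ²=51 → inactive
F = F_att + ΣF_rep = (-13.7800,-23.6900)
Δp = p'−p = (-2.7560,-4.7380); α = Δx/Fx = (-689/250) / (-689/50) = 1/5
check: Δy/Fy = (-2369/500) / (-2369/100) = 1/5 ✓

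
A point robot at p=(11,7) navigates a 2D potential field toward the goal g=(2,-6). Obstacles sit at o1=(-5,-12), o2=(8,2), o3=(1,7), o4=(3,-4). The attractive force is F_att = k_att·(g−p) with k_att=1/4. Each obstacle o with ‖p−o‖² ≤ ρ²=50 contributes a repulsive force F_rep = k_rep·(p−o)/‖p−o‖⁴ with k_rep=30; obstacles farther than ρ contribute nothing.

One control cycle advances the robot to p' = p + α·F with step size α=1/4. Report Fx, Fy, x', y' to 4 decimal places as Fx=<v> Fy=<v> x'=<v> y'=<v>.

Fx=-2.1721 Fy=-3.1202 x'=10.4570 y'=6.2199

F_att = 1/4·(g−p) = 1/4·(-9,-13) = (-2.2500,-3.2500)
o1: d²=617 > ρ²=50 → inactive
o2: d²=34 ≤ ρ²=50; F_rep = 30·(3,5)/34² = (0.0779,0.1298)
o3: d²=100 > ρ²=50 → inactive
o4: d²=185 > ρ²=50 → inactive
F = F_att + ΣF_rep = (-2.1721,-3.1202)
p' = p + 1/4·F = (10.4570,6.2199)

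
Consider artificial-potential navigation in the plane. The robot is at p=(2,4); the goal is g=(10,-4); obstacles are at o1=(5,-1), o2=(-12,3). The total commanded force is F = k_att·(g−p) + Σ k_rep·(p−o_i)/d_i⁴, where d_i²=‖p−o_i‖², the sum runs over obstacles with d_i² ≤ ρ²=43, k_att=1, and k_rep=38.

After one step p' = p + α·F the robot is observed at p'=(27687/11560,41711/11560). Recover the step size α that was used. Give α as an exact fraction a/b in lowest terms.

F_att = 1·(g−p) = 1·(8,-8) = (8.0000,-8.0000)
o1: d²=34 ≤ ρ²=43; F_rep = 38·(-3,5)/34² = (-0.0986,0.1644)
o2: d²=197 > ρ²=43 → inactive
F = F_att + ΣF_rep = (7.9014,-7.8356)
Δp = p'−p = (0.3951,-0.3918); α = Δx/Fx = (4567/11560) / (4567/578) = 1/20
check: Δy/Fy = (-4529/11560) / (-4529/578) = 1/20 ✓

α = 1/20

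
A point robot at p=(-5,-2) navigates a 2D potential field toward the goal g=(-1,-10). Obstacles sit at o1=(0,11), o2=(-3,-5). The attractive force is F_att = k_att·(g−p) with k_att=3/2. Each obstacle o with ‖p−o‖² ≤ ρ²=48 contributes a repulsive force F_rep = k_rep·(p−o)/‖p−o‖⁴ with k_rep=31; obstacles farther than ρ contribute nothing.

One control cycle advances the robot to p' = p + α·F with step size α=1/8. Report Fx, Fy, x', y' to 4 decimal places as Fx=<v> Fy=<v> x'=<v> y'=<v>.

F_att = 3/2·(g−p) = 3/2·(4,-8) = (6.0000,-12.0000)
o1: d²=194 > ρ²=48 → inactive
o2: d²=13 ≤ ρ²=48; F_rep = 31·(-2,3)/13² = (-0.3669,0.5503)
F = F_att + ΣF_rep = (5.6331,-11.4497)
p' = p + 1/8·F = (-4.2959,-3.4312)

Fx=5.6331 Fy=-11.4497 x'=-4.2959 y'=-3.4312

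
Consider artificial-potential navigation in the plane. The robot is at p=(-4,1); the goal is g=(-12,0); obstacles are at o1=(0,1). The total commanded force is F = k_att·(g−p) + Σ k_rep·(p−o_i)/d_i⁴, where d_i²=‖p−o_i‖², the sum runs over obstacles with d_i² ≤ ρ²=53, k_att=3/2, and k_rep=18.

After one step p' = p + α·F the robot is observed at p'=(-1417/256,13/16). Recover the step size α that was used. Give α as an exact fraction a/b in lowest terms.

F_att = 3/2·(g−p) = 3/2·(-8,-1) = (-12.0000,-1.5000)
o1: d²=16 ≤ ρ²=53; F_rep = 18·(-4,0)/16² = (-0.2812,0.0000)
F = F_att + ΣF_rep = (-12.2812,-1.5000)
Δp = p'−p = (-1.5352,-0.1875); α = Δx/Fx = (-393/256) / (-393/32) = 1/8
check: Δy/Fy = (-3/16) / (-3/2) = 1/8 ✓

α = 1/8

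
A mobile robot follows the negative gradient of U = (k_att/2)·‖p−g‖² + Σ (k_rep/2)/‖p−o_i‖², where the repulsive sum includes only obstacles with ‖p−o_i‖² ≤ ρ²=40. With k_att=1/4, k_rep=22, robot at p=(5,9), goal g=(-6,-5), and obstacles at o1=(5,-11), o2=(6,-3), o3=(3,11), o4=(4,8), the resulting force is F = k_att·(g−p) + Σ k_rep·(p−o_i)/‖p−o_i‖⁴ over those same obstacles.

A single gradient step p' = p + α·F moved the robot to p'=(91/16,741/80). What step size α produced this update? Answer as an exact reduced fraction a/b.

α = 1/5

F_att = 1/4·(g−p) = 1/4·(-11,-14) = (-2.7500,-3.5000)
o1: d²=400 > ρ²=40 → inactive
o2: d²=145 > ρ²=40 → inactive
o3: d²=8 ≤ ρ²=40; F_rep = 22·(2,-2)/8² = (0.6875,-0.6875)
o4: d²=2 ≤ ρ²=40; F_rep = 22·(1,1)/2² = (5.5000,5.5000)
F = F_att + ΣF_rep = (3.4375,1.3125)
Δp = p'−p = (0.6875,0.2625); α = Δx/Fx = (11/16) / (55/16) = 1/5
check: Δy/Fy = (21/80) / (21/16) = 1/5 ✓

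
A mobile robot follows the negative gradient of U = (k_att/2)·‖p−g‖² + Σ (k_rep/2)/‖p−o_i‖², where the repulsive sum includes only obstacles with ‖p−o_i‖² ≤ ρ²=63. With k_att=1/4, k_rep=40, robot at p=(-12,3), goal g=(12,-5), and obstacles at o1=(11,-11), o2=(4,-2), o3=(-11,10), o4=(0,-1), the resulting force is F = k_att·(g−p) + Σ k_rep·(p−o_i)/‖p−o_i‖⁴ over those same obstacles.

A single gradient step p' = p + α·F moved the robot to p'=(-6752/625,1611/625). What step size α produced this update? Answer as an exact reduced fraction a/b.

F_att = 1/4·(g−p) = 1/4·(24,-8) = (6.0000,-2.0000)
o1: d²=725 > ρ²=63 → inactive
o2: d²=281 > ρ²=63 → inactive
o3: d²=50 ≤ ρ²=63; F_rep = 40·(-1,-7)/50² = (-0.0160,-0.1120)
o4: d²=160 > ρ²=63 → inactive
F = F_att + ΣF_rep = (5.9840,-2.1120)
Δp = p'−p = (1.1968,-0.4224); α = Δx/Fx = (748/625) / (748/125) = 1/5
check: Δy/Fy = (-264/625) / (-264/125) = 1/5 ✓

α = 1/5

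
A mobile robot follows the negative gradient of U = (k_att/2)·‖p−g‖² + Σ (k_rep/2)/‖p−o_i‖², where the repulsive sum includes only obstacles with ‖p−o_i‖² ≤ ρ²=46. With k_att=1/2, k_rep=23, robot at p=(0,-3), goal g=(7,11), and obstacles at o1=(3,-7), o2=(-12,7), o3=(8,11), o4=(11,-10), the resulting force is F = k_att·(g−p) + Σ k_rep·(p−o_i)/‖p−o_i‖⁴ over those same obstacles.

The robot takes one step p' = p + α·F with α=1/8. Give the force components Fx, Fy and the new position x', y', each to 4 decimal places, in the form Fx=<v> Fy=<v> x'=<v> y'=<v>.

Fx=3.3896 Fy=7.1472 x'=0.4237 y'=-2.1066

F_att = 1/2·(g−p) = 1/2·(7,14) = (3.5000,7.0000)
o1: d²=25 ≤ ρ²=46; F_rep = 23·(-3,4)/25² = (-0.1104,0.1472)
o2: d²=244 > ρ²=46 → inactive
o3: d²=260 > ρ²=46 → inactive
o4: d²=170 > ρ²=46 → inactive
F = F_att + ΣF_rep = (3.3896,7.1472)
p' = p + 1/8·F = (0.4237,-2.1066)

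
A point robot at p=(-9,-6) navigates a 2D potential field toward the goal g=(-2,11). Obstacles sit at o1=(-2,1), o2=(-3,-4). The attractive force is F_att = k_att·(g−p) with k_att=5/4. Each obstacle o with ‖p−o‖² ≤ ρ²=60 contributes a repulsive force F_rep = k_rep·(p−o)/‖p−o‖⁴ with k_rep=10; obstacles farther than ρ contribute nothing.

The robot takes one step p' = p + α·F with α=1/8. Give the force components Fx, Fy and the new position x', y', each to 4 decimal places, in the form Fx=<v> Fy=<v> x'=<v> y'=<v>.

Fx=8.7125 Fy=21.2375 x'=-7.9109 y'=-3.3453

F_att = 5/4·(g−p) = 5/4·(7,17) = (8.7500,21.2500)
o1: d²=98 > ρ²=60 → inactive
o2: d²=40 ≤ ρ²=60; F_rep = 10·(-6,-2)/40² = (-0.0375,-0.0125)
F = F_att + ΣF_rep = (8.7125,21.2375)
p' = p + 1/8·F = (-7.9109,-3.3453)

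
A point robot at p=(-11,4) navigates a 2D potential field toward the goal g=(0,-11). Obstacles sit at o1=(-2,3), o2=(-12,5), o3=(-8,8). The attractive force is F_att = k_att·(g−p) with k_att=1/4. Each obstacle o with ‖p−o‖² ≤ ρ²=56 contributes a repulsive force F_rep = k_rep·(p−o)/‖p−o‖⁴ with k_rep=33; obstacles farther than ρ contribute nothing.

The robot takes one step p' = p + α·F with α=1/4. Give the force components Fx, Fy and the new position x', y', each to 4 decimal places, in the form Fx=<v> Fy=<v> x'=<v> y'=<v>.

F_att = 1/4·(g−p) = 1/4·(11,-15) = (2.7500,-3.7500)
o1: d²=82 > ρ²=56 → inactive
o2: d²=2 ≤ ρ²=56; F_rep = 33·(1,-1)/2² = (8.2500,-8.2500)
o3: d²=25 ≤ ρ²=56; F_rep = 33·(-3,-4)/25² = (-0.1584,-0.2112)
F = F_att + ΣF_rep = (10.8416,-12.2112)
p' = p + 1/4·F = (-8.2896,0.9472)

Fx=10.8416 Fy=-12.2112 x'=-8.2896 y'=0.9472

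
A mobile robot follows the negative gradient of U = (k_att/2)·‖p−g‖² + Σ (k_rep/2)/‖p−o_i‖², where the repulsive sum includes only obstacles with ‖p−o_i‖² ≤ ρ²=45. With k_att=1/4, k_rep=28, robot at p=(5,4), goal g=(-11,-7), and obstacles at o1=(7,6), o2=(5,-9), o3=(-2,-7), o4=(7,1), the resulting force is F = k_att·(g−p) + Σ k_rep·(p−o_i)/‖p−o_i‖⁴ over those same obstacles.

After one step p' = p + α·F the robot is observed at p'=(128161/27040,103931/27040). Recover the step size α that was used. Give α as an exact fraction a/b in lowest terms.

α = 1/20

F_att = 1/4·(g−p) = 1/4·(-16,-11) = (-4.0000,-2.7500)
o1: d²=8 ≤ ρ²=45; F_rep = 28·(-2,-2)/8² = (-0.8750,-0.8750)
o2: d²=169 > ρ²=45 → inactive
o3: d²=170 > ρ²=45 → inactive
o4: d²=13 ≤ ρ²=45; F_rep = 28·(-2,3)/13² = (-0.3314,0.4970)
F = F_att + ΣF_rep = (-5.2064,-3.1280)
Δp = p'−p = (-0.2603,-0.1564); α = Δx/Fx = (-7039/27040) / (-7039/1352) = 1/20
check: Δy/Fy = (-4229/27040) / (-4229/1352) = 1/20 ✓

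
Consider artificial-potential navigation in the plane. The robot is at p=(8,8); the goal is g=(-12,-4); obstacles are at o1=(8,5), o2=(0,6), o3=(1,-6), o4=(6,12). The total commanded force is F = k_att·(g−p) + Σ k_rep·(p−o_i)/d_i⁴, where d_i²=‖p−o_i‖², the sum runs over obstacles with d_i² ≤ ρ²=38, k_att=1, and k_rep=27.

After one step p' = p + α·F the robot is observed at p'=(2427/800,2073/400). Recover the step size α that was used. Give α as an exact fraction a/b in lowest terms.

α = 1/4

F_att = 1·(g−p) = 1·(-20,-12) = (-20.0000,-12.0000)
o1: d²=9 ≤ ρ²=38; F_rep = 27·(0,3)/9² = (0.0000,1.0000)
o2: d²=68 > ρ²=38 → inactive
o3: d²=245 > ρ²=38 → inactive
o4: d²=20 ≤ ρ²=38; F_rep = 27·(2,-4)/20² = (0.1350,-0.2700)
F = F_att + ΣF_rep = (-19.8650,-11.2700)
Δp = p'−p = (-4.9662,-2.8175); α = Δx/Fx = (-3973/800) / (-3973/200) = 1/4
check: Δy/Fy = (-1127/400) / (-1127/100) = 1/4 ✓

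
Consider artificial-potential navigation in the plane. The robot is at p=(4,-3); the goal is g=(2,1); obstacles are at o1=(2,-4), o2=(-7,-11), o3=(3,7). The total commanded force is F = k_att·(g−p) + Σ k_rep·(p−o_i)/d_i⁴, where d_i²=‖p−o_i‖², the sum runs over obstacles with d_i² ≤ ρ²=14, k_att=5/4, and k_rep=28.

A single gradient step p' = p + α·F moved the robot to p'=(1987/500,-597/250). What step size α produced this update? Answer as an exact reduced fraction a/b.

F_att = 5/4·(g−p) = 5/4·(-2,4) = (-2.5000,5.0000)
o1: d²=5 ≤ ρ²=14; F_rep = 28·(2,1)/5² = (2.2400,1.1200)
o2: d²=185 > ρ²=14 → inactive
o3: d²=101 > ρ²=14 → inactive
F = F_att + ΣF_rep = (-0.2600,6.1200)
Δp = p'−p = (-0.0260,0.6120); α = Δx/Fx = (-13/500) / (-13/50) = 1/10
check: Δy/Fy = (153/250) / (153/25) = 1/10 ✓

α = 1/10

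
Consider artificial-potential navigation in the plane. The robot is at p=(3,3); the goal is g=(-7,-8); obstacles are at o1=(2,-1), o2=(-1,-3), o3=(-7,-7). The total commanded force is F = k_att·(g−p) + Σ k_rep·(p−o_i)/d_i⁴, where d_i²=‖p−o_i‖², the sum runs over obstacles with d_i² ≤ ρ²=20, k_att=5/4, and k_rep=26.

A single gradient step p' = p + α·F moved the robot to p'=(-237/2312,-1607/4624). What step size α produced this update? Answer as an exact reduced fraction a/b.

F_att = 5/4·(g−p) = 5/4·(-10,-11) = (-12.5000,-13.7500)
o1: d²=17 ≤ ρ²=20; F_rep = 26·(1,4)/17² = (0.0900,0.3599)
o2: d²=52 > ρ²=20 → inactive
o3: d²=200 > ρ²=20 → inactive
F = F_att + ΣF_rep = (-12.4100,-13.3901)
Δp = p'−p = (-3.1025,-3.3475); α = Δx/Fx = (-7173/2312) / (-7173/578) = 1/4
check: Δy/Fy = (-15479/4624) / (-15479/1156) = 1/4 ✓

α = 1/4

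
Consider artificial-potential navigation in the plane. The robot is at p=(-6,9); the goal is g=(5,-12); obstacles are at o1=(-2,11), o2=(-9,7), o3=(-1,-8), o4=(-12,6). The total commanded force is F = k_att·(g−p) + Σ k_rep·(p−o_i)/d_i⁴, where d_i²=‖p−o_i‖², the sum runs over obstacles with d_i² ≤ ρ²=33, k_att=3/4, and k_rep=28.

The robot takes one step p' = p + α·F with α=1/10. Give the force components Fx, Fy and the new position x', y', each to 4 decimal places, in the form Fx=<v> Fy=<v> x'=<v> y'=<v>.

Fx=8.4670 Fy=-15.5586 x'=-5.1533 y'=7.4441

F_att = 3/4·(g−p) = 3/4·(11,-21) = (8.2500,-15.7500)
o1: d²=20 ≤ ρ²=33; F_rep = 28·(-4,-2)/20² = (-0.2800,-0.1400)
o2: d²=13 ≤ ρ²=33; F_rep = 28·(3,2)/13² = (0.4970,0.3314)
o3: d²=314 > ρ²=33 → inactive
o4: d²=45 > ρ²=33 → inactive
F = F_att + ΣF_rep = (8.4670,-15.5586)
p' = p + 1/10·F = (-5.1533,7.4441)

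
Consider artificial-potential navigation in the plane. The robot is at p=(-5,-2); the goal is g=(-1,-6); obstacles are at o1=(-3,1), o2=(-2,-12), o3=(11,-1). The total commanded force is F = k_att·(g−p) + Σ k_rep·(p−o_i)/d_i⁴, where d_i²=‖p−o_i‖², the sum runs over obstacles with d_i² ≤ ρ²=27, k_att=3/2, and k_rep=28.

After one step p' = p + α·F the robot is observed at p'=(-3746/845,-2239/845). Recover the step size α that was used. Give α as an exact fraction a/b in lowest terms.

α = 1/10

F_att = 3/2·(g−p) = 3/2·(4,-4) = (6.0000,-6.0000)
o1: d²=13 ≤ ρ²=27; F_rep = 28·(-2,-3)/13² = (-0.3314,-0.4970)
o2: d²=109 > ρ²=27 → inactive
o3: d²=257 > ρ²=27 → inactive
F = F_att + ΣF_rep = (5.6686,-6.4970)
Δp = p'−p = (0.5669,-0.6497); α = Δx/Fx = (479/845) / (958/169) = 1/10
check: Δy/Fy = (-549/845) / (-1098/169) = 1/10 ✓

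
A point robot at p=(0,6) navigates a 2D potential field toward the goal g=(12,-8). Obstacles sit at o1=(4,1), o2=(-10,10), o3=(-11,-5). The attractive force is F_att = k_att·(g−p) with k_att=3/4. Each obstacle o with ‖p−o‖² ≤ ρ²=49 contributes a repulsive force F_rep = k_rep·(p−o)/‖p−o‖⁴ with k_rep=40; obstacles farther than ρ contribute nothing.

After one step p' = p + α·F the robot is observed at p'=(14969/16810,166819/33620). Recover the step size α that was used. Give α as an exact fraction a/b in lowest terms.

α = 1/10

F_att = 3/4·(g−p) = 3/4·(12,-14) = (9.0000,-10.5000)
o1: d²=41 ≤ ρ²=49; F_rep = 40·(-4,5)/41² = (-0.0952,0.1190)
o2: d²=116 > ρ²=49 → inactive
o3: d²=242 > ρ²=49 → inactive
F = F_att + ΣF_rep = (8.9048,-10.3810)
Δp = p'−p = (0.8905,-1.0381); α = Δx/Fx = (14969/16810) / (14969/1681) = 1/10
check: Δy/Fy = (-34901/33620) / (-34901/3362) = 1/10 ✓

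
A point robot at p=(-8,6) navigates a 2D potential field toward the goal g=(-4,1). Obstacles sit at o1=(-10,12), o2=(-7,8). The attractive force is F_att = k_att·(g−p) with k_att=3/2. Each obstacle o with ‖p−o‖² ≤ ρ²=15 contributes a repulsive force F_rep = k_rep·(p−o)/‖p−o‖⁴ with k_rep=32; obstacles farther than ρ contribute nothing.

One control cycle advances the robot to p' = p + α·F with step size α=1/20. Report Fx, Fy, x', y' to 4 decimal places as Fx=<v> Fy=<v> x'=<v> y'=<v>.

F_att = 3/2·(g−p) = 3/2·(4,-5) = (6.0000,-7.5000)
o1: d²=40 > ρ²=15 → inactive
o2: d²=5 ≤ ρ²=15; F_rep = 32·(-1,-2)/5² = (-1.2800,-2.5600)
F = F_att + ΣF_rep = (4.7200,-10.0600)
p' = p + 1/20·F = (-7.7640,5.4970)

Fx=4.7200 Fy=-10.0600 x'=-7.7640 y'=5.4970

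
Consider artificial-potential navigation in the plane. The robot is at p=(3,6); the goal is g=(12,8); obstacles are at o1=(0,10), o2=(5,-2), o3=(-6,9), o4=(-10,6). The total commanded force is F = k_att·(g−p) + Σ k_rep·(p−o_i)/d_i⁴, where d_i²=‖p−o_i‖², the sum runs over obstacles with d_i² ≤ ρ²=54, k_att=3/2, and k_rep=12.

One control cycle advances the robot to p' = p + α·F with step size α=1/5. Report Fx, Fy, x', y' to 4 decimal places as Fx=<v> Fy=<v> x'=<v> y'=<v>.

Fx=13.5576 Fy=2.9232 x'=5.7115 y'=6.5846

F_att = 3/2·(g−p) = 3/2·(9,2) = (13.5000,3.0000)
o1: d²=25 ≤ ρ²=54; F_rep = 12·(3,-4)/25² = (0.0576,-0.0768)
o2: d²=68 > ρ²=54 → inactive
o3: d²=90 > ρ²=54 → inactive
o4: d²=169 > ρ²=54 → inactive
F = F_att + ΣF_rep = (13.5576,2.9232)
p' = p + 1/5·F = (5.7115,6.5846)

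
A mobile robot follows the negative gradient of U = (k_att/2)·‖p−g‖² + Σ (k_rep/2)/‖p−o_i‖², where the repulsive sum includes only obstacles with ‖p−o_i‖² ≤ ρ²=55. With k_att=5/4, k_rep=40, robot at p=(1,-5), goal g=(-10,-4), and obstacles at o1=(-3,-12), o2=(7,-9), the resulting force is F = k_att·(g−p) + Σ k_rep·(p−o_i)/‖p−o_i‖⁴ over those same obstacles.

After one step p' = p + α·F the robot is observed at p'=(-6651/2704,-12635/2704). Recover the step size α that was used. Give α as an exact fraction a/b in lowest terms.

α = 1/4

F_att = 5/4·(g−p) = 5/4·(-11,1) = (-13.7500,1.2500)
o1: d²=65 > ρ²=55 → inactive
o2: d²=52 ≤ ρ²=55; F_rep = 40·(-6,4)/52² = (-0.0888,0.0592)
F = F_att + ΣF_rep = (-13.8388,1.3092)
Δp = p'−p = (-3.4597,0.3273); α = Δx/Fx = (-9355/2704) / (-9355/676) = 1/4
check: Δy/Fy = (885/2704) / (885/676) = 1/4 ✓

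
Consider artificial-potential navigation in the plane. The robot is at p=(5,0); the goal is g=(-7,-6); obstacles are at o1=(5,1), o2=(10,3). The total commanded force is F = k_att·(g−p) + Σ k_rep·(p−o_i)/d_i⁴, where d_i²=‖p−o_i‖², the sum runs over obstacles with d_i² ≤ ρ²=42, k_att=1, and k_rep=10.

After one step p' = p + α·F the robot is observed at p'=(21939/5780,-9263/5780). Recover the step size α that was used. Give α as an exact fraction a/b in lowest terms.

α = 1/10

F_att = 1·(g−p) = 1·(-12,-6) = (-12.0000,-6.0000)
o1: d²=1 ≤ ρ²=42; F_rep = 10·(0,-1)/1² = (0.0000,-10.0000)
o2: d²=34 ≤ ρ²=42; F_rep = 10·(-5,-3)/34² = (-0.0433,-0.0260)
F = F_att + ΣF_rep = (-12.0433,-16.0260)
Δp = p'−p = (-1.2043,-1.6026); α = Δx/Fx = (-6961/5780) / (-6961/578) = 1/10
check: Δy/Fy = (-9263/5780) / (-9263/578) = 1/10 ✓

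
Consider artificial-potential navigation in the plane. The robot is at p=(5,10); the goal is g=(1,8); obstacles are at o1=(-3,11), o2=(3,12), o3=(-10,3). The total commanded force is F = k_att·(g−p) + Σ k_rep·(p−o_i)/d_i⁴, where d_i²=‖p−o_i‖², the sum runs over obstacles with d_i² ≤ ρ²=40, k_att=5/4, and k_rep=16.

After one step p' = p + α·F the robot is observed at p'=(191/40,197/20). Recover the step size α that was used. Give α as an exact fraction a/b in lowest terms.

α = 1/20

F_att = 5/4·(g−p) = 5/4·(-4,-2) = (-5.0000,-2.5000)
o1: d²=65 > ρ²=40 → inactive
o2: d²=8 ≤ ρ²=40; F_rep = 16·(2,-2)/8² = (0.5000,-0.5000)
o3: d²=274 > ρ²=40 → inactive
F = F_att + ΣF_rep = (-4.5000,-3.0000)
Δp = p'−p = (-0.2250,-0.1500); α = Δx/Fx = (-9/40) / (-9/2) = 1/20
check: Δy/Fy = (-3/20) / (-3) = 1/20 ✓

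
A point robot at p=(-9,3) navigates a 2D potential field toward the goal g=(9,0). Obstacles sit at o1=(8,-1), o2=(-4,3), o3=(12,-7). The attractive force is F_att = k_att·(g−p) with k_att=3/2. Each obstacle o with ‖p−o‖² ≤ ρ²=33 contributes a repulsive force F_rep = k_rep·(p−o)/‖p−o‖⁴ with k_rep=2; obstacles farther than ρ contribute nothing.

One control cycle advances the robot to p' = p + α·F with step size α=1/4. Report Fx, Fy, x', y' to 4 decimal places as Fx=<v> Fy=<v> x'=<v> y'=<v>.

F_att = 3/2·(g−p) = 3/2·(18,-3) = (27.0000,-4.5000)
o1: d²=305 > ρ²=33 → inactive
o2: d²=25 ≤ ρ²=33; F_rep = 2·(-5,0)/25² = (-0.0160,0.0000)
o3: d²=541 > ρ²=33 → inactive
F = F_att + ΣF_rep = (26.9840,-4.5000)
p' = p + 1/4·F = (-2.2540,1.8750)

Fx=26.9840 Fy=-4.5000 x'=-2.2540 y'=1.8750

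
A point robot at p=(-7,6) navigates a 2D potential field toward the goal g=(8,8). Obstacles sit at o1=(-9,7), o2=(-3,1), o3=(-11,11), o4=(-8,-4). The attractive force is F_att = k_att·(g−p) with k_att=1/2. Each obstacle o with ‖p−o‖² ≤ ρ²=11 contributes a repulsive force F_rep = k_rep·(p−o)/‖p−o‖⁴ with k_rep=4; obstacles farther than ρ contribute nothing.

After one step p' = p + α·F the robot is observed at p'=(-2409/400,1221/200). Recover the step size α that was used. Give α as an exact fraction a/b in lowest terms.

F_att = 1/2·(g−p) = 1/2·(15,2) = (7.5000,1.0000)
o1: d²=5 ≤ ρ²=11; F_rep = 4·(2,-1)/5² = (0.3200,-0.1600)
o2: d²=41 > ρ²=11 → inactive
o3: d²=41 > ρ²=11 → inactive
o4: d²=101 > ρ²=11 → inactive
F = F_att + ΣF_rep = (7.8200,0.8400)
Δp = p'−p = (0.9775,0.1050); α = Δx/Fx = (391/400) / (391/50) = 1/8
check: Δy/Fy = (21/200) / (21/25) = 1/8 ✓

α = 1/8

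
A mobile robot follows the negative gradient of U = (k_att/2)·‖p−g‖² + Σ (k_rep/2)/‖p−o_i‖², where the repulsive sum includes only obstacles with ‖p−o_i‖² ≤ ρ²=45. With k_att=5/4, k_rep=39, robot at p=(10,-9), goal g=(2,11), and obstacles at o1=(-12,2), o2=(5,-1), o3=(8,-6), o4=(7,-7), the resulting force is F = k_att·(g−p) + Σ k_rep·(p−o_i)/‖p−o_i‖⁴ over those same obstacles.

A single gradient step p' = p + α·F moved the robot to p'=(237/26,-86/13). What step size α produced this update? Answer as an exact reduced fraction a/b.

F_att = 5/4·(g−p) = 5/4·(-8,20) = (-10.0000,25.0000)
o1: d²=605 > ρ²=45 → inactive
o2: d²=89 > ρ²=45 → inactive
o3: d²=13 ≤ ρ²=45; F_rep = 39·(2,-3)/13² = (0.4615,-0.6923)
o4: d²=13 ≤ ρ²=45; F_rep = 39·(3,-2)/13² = (0.6923,-0.4615)
F = F_att + ΣF_rep = (-8.8462,23.8462)
Δp = p'−p = (-0.8846,2.3846); α = Δx/Fx = (-23/26) / (-115/13) = 1/10
check: Δy/Fy = (31/13) / (310/13) = 1/10 ✓

α = 1/10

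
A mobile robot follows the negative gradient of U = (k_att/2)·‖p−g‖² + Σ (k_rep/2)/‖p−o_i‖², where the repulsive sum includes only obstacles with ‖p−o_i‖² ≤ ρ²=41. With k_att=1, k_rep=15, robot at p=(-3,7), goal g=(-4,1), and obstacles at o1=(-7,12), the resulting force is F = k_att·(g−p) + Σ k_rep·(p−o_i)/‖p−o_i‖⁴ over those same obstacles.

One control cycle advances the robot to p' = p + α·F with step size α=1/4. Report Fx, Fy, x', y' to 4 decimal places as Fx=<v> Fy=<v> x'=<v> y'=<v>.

Fx=-0.9643 Fy=-6.0446 x'=-3.2411 y'=5.4888

F_att = 1·(g−p) = 1·(-1,-6) = (-1.0000,-6.0000)
o1: d²=41 ≤ ρ²=41; F_rep = 15·(4,-5)/41² = (0.0357,-0.0446)
F = F_att + ΣF_rep = (-0.9643,-6.0446)
p' = p + 1/4·F = (-3.2411,5.4888)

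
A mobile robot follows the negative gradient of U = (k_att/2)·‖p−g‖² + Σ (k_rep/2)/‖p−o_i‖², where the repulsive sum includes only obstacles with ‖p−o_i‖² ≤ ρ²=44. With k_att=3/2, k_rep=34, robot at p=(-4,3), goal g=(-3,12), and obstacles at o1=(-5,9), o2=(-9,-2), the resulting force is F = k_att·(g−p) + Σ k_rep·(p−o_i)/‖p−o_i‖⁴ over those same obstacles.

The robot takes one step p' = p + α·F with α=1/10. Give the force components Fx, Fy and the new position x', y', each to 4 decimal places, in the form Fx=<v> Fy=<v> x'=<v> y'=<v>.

F_att = 3/2·(g−p) = 3/2·(1,9) = (1.5000,13.5000)
o1: d²=37 ≤ ρ²=44; F_rep = 34·(1,-6)/37² = (0.0248,-0.1490)
o2: d²=50 > ρ²=44 → inactive
F = F_att + ΣF_rep = (1.5248,13.3510)
p' = p + 1/10·F = (-3.8475,4.3351)

Fx=1.5248 Fy=13.3510 x'=-3.8475 y'=4.3351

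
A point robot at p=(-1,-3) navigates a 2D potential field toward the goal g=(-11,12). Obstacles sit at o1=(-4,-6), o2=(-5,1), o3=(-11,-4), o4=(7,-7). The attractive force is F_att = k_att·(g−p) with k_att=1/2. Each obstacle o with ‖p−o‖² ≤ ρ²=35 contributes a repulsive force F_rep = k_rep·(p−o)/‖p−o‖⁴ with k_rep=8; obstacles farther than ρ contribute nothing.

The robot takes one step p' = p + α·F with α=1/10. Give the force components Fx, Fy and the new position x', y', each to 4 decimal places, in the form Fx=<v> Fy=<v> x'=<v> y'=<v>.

F_att = 1/2·(g−p) = 1/2·(-10,15) = (-5.0000,7.5000)
o1: d²=18 ≤ ρ²=35; F_rep = 8·(3,3)/18² = (0.0741,0.0741)
o2: d²=32 ≤ ρ²=35; F_rep = 8·(4,-4)/32² = (0.0312,-0.0312)
o3: d²=101 > ρ²=35 → inactive
o4: d²=80 > ρ²=35 → inactive
F = F_att + ΣF_rep = (-4.8947,7.5428)
p' = p + 1/10·F = (-1.4895,-2.2457)

Fx=-4.8947 Fy=7.5428 x'=-1.4895 y'=-2.2457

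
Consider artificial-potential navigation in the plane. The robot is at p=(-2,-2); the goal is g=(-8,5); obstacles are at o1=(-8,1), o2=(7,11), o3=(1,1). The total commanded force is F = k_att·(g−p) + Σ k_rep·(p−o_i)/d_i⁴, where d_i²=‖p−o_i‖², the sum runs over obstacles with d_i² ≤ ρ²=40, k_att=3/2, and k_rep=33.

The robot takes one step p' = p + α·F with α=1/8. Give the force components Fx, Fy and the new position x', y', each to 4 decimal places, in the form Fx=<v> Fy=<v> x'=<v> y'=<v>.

Fx=-9.3056 Fy=10.1944 x'=-3.1632 y'=-0.7257

F_att = 3/2·(g−p) = 3/2·(-6,7) = (-9.0000,10.5000)
o1: d²=45 > ρ²=40 → inactive
o2: d²=250 > ρ²=40 → inactive
o3: d²=18 ≤ ρ²=40; F_rep = 33·(-3,-3)/18² = (-0.3056,-0.3056)
F = F_att + ΣF_rep = (-9.3056,10.1944)
p' = p + 1/8·F = (-3.1632,-0.7257)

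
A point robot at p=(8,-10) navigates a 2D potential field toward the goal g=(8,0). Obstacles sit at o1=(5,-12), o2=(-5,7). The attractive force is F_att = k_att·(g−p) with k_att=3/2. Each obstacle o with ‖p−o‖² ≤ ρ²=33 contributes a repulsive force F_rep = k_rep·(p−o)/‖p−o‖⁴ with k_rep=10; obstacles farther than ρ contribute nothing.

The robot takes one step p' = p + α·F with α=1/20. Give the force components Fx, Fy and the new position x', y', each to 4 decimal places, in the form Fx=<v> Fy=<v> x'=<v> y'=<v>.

F_att = 3/2·(g−p) = 3/2·(0,10) = (0.0000,15.0000)
o1: d²=13 ≤ ρ²=33; F_rep = 10·(3,2)/13² = (0.1775,0.1183)
o2: d²=458 > ρ²=33 → inactive
F = F_att + ΣF_rep = (0.1775,15.1183)
p' = p + 1/20·F = (8.0089,-9.2441)

Fx=0.1775 Fy=15.1183 x'=8.0089 y'=-9.2441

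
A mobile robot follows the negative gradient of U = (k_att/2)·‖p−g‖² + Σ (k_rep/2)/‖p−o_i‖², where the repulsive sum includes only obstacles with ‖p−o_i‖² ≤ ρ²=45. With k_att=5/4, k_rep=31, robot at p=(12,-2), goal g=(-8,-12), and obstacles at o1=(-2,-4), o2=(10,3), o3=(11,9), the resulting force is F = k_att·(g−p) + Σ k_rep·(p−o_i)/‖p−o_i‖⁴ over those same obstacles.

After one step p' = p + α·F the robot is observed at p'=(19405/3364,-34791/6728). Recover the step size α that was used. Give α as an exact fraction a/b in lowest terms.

F_att = 5/4·(g−p) = 5/4·(-20,-10) = (-25.0000,-12.5000)
o1: d²=200 > ρ²=45 → inactive
o2: d²=29 ≤ ρ²=45; F_rep = 31·(2,-5)/29² = (0.0737,-0.1843)
o3: d²=122 > ρ²=45 → inactive
F = F_att + ΣF_rep = (-24.9263,-12.6843)
Δp = p'−p = (-6.2316,-3.1711); α = Δx/Fx = (-20963/3364) / (-20963/841) = 1/4
check: Δy/Fy = (-21335/6728) / (-21335/1682) = 1/4 ✓

α = 1/4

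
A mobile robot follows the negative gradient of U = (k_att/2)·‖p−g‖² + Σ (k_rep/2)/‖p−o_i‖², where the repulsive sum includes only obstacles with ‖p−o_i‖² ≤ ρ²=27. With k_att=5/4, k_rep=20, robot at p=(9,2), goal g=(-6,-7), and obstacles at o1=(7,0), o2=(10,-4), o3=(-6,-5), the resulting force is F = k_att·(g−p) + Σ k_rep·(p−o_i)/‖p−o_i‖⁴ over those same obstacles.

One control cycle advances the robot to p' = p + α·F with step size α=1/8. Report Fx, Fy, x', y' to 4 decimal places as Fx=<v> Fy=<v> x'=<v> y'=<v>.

Fx=-18.1250 Fy=-10.6250 x'=6.7344 y'=0.6719

F_att = 5/4·(g−p) = 5/4·(-15,-9) = (-18.7500,-11.2500)
o1: d²=8 ≤ ρ²=27; F_rep = 20·(2,2)/8² = (0.6250,0.6250)
o2: d²=37 > ρ²=27 → inactive
o3: d²=274 > ρ²=27 → inactive
F = F_att + ΣF_rep = (-18.1250,-10.6250)
p' = p + 1/8·F = (6.7344,0.6719)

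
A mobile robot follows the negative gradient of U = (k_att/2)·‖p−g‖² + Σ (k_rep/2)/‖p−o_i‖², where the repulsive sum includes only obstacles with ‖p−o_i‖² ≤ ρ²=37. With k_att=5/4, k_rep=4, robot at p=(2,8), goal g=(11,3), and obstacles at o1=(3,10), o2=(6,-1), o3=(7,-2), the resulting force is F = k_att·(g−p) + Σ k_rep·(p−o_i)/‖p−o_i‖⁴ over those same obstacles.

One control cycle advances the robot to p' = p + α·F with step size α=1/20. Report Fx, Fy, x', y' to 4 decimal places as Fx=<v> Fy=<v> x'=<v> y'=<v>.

F_att = 5/4·(g−p) = 5/4·(9,-5) = (11.2500,-6.2500)
o1: d²=5 ≤ ρ²=37; F_rep = 4·(-1,-2)/5² = (-0.1600,-0.3200)
o2: d²=97 > ρ²=37 → inactive
o3: d²=125 > ρ²=37 → inactive
F = F_att + ΣF_rep = (11.0900,-6.5700)
p' = p + 1/20·F = (2.5545,7.6715)

Fx=11.0900 Fy=-6.5700 x'=2.5545 y'=7.6715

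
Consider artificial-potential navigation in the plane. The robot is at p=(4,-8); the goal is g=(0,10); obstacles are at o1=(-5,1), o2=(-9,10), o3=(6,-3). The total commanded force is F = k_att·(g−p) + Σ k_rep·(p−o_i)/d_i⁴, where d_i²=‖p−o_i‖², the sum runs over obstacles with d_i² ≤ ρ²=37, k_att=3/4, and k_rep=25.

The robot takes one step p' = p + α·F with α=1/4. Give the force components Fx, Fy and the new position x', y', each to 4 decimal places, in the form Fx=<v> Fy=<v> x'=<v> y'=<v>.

F_att = 3/4·(g−p) = 3/4·(-4,18) = (-3.0000,13.5000)
o1: d²=162 > ρ²=37 → inactive
o2: d²=493 > ρ²=37 → inactive
o3: d²=29 ≤ ρ²=37; F_rep = 25·(-2,-5)/29² = (-0.0595,-0.1486)
F = F_att + ΣF_rep = (-3.0595,13.3514)
p' = p + 1/4·F = (3.2351,-4.6622)

Fx=-3.0595 Fy=13.3514 x'=3.2351 y'=-4.6622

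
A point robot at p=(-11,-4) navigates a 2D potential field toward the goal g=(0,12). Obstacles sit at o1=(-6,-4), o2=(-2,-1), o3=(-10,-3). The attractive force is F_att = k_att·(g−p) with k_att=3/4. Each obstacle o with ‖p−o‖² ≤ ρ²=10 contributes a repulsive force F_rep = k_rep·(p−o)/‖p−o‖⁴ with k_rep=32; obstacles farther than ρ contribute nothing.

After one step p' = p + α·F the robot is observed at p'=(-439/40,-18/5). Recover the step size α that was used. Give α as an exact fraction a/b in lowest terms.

F_att = 3/4·(g−p) = 3/4·(11,16) = (8.2500,12.0000)
o1: d²=25 > ρ²=10 → inactive
o2: d²=90 > ρ²=10 → inactive
o3: d²=2 ≤ ρ²=10; F_rep = 32·(-1,-1)/2² = (-8.0000,-8.0000)
F = F_att + ΣF_rep = (0.2500,4.0000)
Δp = p'−p = (0.0250,0.4000); α = Δx/Fx = (1/40) / (1/4) = 1/10
check: Δy/Fy = (2/5) / (4) = 1/10 ✓

α = 1/10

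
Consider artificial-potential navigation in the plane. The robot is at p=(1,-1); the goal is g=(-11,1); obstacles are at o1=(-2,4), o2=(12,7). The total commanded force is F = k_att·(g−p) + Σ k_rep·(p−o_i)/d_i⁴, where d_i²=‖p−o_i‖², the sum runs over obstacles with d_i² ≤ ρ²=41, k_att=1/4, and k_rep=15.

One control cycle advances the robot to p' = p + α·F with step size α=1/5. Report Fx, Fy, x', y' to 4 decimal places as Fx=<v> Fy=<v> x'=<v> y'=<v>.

F_att = 1/4·(g−p) = 1/4·(-12,2) = (-3.0000,0.5000)
o1: d²=34 ≤ ρ²=41; F_rep = 15·(3,-5)/34² = (0.0389,-0.0649)
o2: d²=185 > ρ²=41 → inactive
F = F_att + ΣF_rep = (-2.9611,0.4351)
p' = p + 1/5·F = (0.4078,-0.9130)

Fx=-2.9611 Fy=0.4351 x'=0.4078 y'=-0.9130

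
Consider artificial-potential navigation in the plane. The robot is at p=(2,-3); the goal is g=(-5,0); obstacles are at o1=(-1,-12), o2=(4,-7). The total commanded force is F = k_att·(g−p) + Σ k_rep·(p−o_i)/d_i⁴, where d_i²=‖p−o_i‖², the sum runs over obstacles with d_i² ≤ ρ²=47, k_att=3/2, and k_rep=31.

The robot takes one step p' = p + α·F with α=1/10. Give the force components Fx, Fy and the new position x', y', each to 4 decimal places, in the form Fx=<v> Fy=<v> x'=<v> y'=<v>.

F_att = 3/2·(g−p) = 3/2·(-7,3) = (-10.5000,4.5000)
o1: d²=90 > ρ²=47 → inactive
o2: d²=20 ≤ ρ²=47; F_rep = 31·(-2,4)/20² = (-0.1550,0.3100)
F = F_att + ΣF_rep = (-10.6550,4.8100)
p' = p + 1/10·F = (0.9345,-2.5190)

Fx=-10.6550 Fy=4.8100 x'=0.9345 y'=-2.5190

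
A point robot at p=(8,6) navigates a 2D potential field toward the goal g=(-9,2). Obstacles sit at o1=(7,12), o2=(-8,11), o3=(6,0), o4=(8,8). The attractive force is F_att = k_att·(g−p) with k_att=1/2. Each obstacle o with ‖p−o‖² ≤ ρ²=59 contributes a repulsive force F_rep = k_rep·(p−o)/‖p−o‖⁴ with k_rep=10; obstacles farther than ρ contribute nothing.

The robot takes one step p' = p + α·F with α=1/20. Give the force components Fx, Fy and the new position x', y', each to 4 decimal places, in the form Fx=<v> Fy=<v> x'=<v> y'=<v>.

F_att = 1/2·(g−p) = 1/2·(-17,-4) = (-8.5000,-2.0000)
o1: d²=37 ≤ ρ²=59; F_rep = 10·(1,-6)/37² = (0.0073,-0.0438)
o2: d²=281 > ρ²=59 → inactive
o3: d²=40 ≤ ρ²=59; F_rep = 10·(2,6)/40² = (0.0125,0.0375)
o4: d²=4 ≤ ρ²=59; F_rep = 10·(0,-2)/4² = (0.0000,-1.2500)
F = F_att + ΣF_rep = (-8.4802,-3.2563)
p' = p + 1/20·F = (7.5760,5.8372)

Fx=-8.4802 Fy=-3.2563 x'=7.5760 y'=5.8372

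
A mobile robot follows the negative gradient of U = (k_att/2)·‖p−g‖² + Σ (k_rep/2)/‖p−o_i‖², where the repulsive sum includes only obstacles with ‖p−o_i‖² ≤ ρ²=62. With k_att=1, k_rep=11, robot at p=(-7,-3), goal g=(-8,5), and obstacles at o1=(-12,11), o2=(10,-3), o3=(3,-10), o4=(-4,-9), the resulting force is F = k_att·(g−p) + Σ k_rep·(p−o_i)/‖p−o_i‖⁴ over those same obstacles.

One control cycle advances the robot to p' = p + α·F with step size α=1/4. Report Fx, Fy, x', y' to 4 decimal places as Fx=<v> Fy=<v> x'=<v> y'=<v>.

F_att = 1·(g−p) = 1·(-1,8) = (-1.0000,8.0000)
o1: d²=221 > ρ²=62 → inactive
o2: d²=289 > ρ²=62 → inactive
o3: d²=149 > ρ²=62 → inactive
o4: d²=45 ≤ ρ²=62; F_rep = 11·(-3,6)/45² = (-0.0163,0.0326)
F = F_att + ΣF_rep = (-1.0163,8.0326)
p' = p + 1/4·F = (-7.2541,-0.9919)

Fx=-1.0163 Fy=8.0326 x'=-7.2541 y'=-0.9919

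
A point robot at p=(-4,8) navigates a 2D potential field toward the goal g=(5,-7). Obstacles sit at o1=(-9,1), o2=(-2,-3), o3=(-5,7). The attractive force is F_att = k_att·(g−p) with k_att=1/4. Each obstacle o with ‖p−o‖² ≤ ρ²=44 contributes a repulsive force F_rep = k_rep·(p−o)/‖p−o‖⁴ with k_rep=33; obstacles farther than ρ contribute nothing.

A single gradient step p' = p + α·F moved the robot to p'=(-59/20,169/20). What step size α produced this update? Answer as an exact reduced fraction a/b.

α = 1/10

F_att = 1/4·(g−p) = 1/4·(9,-15) = (2.2500,-3.7500)
o1: d²=74 > ρ²=44 → inactive
o2: d²=125 > ρ²=44 → inactive
o3: d²=2 ≤ ρ²=44; F_rep = 33·(1,1)/2² = (8.2500,8.2500)
F = F_att + ΣF_rep = (10.5000,4.5000)
Δp = p'−p = (1.0500,0.4500); α = Δx/Fx = (21/20) / (21/2) = 1/10
check: Δy/Fy = (9/20) / (9/2) = 1/10 ✓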